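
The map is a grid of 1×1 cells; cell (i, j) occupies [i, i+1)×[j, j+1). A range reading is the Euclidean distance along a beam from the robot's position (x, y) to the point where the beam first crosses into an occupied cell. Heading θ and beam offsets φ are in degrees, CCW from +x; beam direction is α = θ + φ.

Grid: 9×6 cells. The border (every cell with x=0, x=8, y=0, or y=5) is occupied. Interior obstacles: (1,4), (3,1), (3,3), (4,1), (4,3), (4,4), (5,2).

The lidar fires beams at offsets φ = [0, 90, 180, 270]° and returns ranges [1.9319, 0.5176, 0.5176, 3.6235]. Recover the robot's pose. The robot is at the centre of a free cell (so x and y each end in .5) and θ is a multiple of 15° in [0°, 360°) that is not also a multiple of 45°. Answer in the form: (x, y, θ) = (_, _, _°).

(x, y, θ) = (7.5, 1.5, 195°)

Candidates: 21 free-cell centres × 16 headings = 336 poses. Raycast each; keep the one whose scan matches to 4 dp.
  (1.5, 1.5, 240°): beam 1 = 0.5774 ≠ 1.9319 ✗
  (2.5, 3.5, 330°): beam 1 = 0.5774 ≠ 1.9319 ✗
  (3.5, 4.5, 30°): beam 1 = 0.5774 ≠ 1.9319 ✗
  …
  (7.5, 1.5, 195°): r_1=1.9319, r_2=0.5176, r_3=0.5176, r_4=3.6235 — all match ✓
Only this pose fits every beam.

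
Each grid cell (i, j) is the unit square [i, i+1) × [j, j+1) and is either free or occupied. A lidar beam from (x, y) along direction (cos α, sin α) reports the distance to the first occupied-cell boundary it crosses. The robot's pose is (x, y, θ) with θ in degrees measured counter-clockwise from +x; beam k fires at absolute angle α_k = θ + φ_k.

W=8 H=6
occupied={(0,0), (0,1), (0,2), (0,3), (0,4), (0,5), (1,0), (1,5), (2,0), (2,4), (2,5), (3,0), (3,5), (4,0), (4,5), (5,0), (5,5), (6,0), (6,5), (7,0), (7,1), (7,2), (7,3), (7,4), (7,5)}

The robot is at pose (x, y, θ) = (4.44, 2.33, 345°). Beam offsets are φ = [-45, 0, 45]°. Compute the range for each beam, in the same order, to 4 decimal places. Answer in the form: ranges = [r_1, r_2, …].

ranges = [1.5358, 2.6503, 2.9560]

beam 1: φ=-45°, α=300°
  dir = (cos 300°, sin 300°) = (0.5000, -0.8660); from cell (4,2)
  next x-line at t=1.1200, next y-line at t=0.3811; Δt_x=2.0000, Δt_y=1.1547
    y: enter (4,1) at t=0.3811
    x: enter (5,1) at t=1.1200
    y: enter (5,0) at t=1.5358 ← occupied
  → r_1 = 1.5358
beam 2: φ=0°, α=345°
  dir = (cos 345°, sin 345°) = (0.9659, -0.2588); from cell (4,2)
  next x-line at t=0.5798, next y-line at t=1.2750; Δt_x=1.0353, Δt_y=3.8637
    x: enter (5,2) at t=0.5798
    y: enter (5,1) at t=1.2750
    x: enter (6,1) at t=1.6150
    x: enter (7,1) at t=2.6503 ← occupied
  → r_2 = 2.6503
beam 3: φ=45°, α=30°
  dir = (cos 30°, sin 30°) = (0.8660, 0.5000); from cell (4,2)
  next x-line at t=0.6466, next y-line at t=1.3400; Δt_x=1.1547, Δt_y=2.0000
    x: enter (5,2) at t=0.6466
    y: enter (5,3) at t=1.3400
    x: enter (6,3) at t=1.8013
    x: enter (7,3) at t=2.9560 ← occupied
  → r_3 = 2.9560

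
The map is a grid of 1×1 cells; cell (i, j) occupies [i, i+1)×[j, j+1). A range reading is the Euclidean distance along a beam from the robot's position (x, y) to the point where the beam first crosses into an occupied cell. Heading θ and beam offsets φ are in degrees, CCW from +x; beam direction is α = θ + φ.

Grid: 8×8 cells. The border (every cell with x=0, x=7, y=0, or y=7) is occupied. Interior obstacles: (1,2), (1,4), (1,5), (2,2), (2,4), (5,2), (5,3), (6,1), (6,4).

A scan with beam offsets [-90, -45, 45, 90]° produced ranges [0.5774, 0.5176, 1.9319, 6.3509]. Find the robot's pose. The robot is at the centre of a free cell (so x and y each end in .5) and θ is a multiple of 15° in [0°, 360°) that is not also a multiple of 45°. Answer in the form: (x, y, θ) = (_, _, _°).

(x, y, θ) = (3.5, 1.5, 330°)

The pose lattice has 27·16 = 432 candidates. Test each by forward raycasting.
  (1.5, 6.5, 105°): beam 1 = 1.9319 ≠ 0.5774 ✗
  (6.5, 3.5, 240°): beam 3 = 1.5529 ≠ 1.9319 ✗
  (5.5, 5.5, 105°): beam 1 = 1.5529 ≠ 0.5774 ✗
  (3.5, 1.5, 165°): beam 1 = 5.6940 ≠ 0.5774 ✗
  …
  (3.5, 1.5, 330°): r_1=0.5774, r_2=0.5176, r_3=1.9319, r_4=6.3509 — all match ✓
No second candidate reproduces the full scan.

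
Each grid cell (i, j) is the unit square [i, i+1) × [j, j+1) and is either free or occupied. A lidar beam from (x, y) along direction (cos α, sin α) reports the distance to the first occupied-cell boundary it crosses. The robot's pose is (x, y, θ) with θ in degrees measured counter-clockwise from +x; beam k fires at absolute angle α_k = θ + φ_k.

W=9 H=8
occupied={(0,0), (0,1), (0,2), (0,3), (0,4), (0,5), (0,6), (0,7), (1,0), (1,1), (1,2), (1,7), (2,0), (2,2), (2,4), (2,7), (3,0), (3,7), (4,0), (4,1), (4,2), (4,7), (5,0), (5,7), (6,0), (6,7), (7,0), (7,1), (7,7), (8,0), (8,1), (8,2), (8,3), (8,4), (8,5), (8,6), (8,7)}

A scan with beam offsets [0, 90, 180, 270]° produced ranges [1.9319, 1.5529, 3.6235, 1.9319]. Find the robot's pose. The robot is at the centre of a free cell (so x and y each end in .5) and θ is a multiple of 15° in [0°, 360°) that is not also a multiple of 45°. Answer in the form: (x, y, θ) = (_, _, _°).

(x, y, θ) = (6.5, 3.5, 285°)

Candidates: 35 free-cell centres × 16 headings = 560 poses. Raycast each; keep the one whose scan matches to 4 dp.
  (5.5, 5.5, 255°): beam 1 = 2.5882 ≠ 1.9319 ✗
  (3.5, 6.5, 240°): beam 1 = 1.7321 ≠ 1.9319 ✗
  (6.5, 3.5, 150°): beam 1 = 6.3509 ≠ 1.9319 ✗
  (5.5, 1.5, 30°): beam 1 = 2.8868 ≠ 1.9319 ✗
  (5.5, 5.5, 120°): beam 1 = 1.7321 ≠ 1.9319 ✗
  …
  (6.5, 3.5, 285°): r_1=1.9319, r_2=1.5529, r_3=3.6235, r_4=1.9319 — all match ✓
Unique over the lattice → pose = (6.5, 3.5, 285°).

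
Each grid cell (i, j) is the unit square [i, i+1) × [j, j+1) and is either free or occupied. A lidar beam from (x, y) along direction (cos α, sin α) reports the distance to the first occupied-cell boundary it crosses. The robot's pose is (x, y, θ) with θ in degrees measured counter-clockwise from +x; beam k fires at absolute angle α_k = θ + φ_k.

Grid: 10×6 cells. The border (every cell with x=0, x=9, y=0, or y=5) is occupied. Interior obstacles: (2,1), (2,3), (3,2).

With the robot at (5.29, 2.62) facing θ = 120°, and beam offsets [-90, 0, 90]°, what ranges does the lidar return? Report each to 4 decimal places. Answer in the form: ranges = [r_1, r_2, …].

ranges = [4.2839, 2.7482, 2.6443]

beam 1: φ=-90°, α=30°
  direction (0.8660, 0.5000); cell (5,2); t to first gridline: x 0.8198, y 0.7600 (then +1.1547 / +2.0000)
    (5,3) via y @ 0.7600
    (6,3) via x @ 0.8198
    (7,3) via x @ 1.9745
    (7,4) via y @ 2.7600
    (8,4) via x @ 3.1292
    (9,4) via x @ 4.2839  # hit
  → r_1 = 4.2839
beam 2: φ=0°, α=120°
  direction (-0.5000, 0.8660); cell (5,2); t to first gridline: x 0.5800, y 0.4388 (then +2.0000 / +1.1547)
    (5,3) via y @ 0.4388
    (4,3) via x @ 0.5800
    (4,4) via y @ 1.5935
    (3,4) via x @ 2.5800
    (3,5) via y @ 2.7482  # hit
  → r_2 = 2.7482
beam 3: φ=90°, α=210°
  direction (-0.8660, -0.5000); cell (5,2); t to first gridline: x 0.3349, y 1.2400 (then +1.1547 / +2.0000)
    (4,2) via x @ 0.3349
    (4,1) via y @ 1.2400
    (3,1) via x @ 1.4896
    (2,1) via x @ 2.6443  # hit
  → r_3 = 2.6443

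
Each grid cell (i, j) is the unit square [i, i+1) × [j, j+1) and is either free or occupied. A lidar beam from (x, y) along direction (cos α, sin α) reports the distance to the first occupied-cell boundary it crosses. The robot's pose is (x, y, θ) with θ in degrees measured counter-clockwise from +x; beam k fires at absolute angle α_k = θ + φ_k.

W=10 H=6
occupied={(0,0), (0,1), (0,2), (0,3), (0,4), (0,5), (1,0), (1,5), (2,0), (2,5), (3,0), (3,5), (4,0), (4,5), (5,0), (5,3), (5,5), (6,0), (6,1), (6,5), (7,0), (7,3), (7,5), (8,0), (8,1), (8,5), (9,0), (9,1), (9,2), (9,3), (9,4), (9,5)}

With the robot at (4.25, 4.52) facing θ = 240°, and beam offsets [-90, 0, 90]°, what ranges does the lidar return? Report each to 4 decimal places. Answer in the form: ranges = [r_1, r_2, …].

ranges = [0.9600, 4.0645, 1.0400]

beam 1: φ=-90°, α=150°
  d=(-0.8660,0.5000)  start (4,4)  tX=0.2887 tY=0.9600  stride 1/|dx|=1.1547 1/|dy|=2.0000
    cross x-line → (3,4), t=0.2887
    cross y-line → (3,5), t=0.9600 (wall)
  → r_1 = 0.9600
beam 2: φ=0°, α=240°
  d=(-0.5000,-0.8660)  start (4,4)  tX=0.5000 tY=0.6004  stride 1/|dx|=2.0000 1/|dy|=1.1547
    cross x-line → (3,4), t=0.5000
    cross y-line → (3,3), t=0.6004
    cross y-line → (3,2), t=1.7551
    cross x-line → (2,2), t=2.5000
    cross y-line → (2,1), t=2.9098
    cross y-line → (2,0), t=4.0645 (wall)
  → r_2 = 4.0645
beam 3: φ=90°, α=330°
  d=(0.8660,-0.5000)  start (4,4)  tX=0.8660 tY=1.0400  stride 1/|dx|=1.1547 1/|dy|=2.0000
    cross x-line → (5,4), t=0.8660
    cross y-line → (5,3), t=1.0400 (wall)
  → r_3 = 1.0400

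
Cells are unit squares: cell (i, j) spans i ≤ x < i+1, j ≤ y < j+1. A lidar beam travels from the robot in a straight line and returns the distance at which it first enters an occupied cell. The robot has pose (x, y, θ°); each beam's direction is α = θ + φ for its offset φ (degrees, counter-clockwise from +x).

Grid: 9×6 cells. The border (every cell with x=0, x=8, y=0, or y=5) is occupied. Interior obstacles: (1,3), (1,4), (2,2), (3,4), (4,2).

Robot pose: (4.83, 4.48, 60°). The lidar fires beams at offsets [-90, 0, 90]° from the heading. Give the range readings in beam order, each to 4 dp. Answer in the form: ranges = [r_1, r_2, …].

beam 1: φ=-90°, α=330°
  direction (0.8660, -0.5000); cell (4,4); t to first gridline: x 0.1963, y 0.9600 (then +1.1547 / +2.0000)
    (5,4) via x @ 0.1963
    (5,3) via y @ 0.9600
    (6,3) via x @ 1.3510
    (7,3) via x @ 2.5057
    (7,2) via y @ 2.9600
    (8,2) via x @ 3.6604  # hit
  → r_1 = 3.6604
beam 2: φ=0°, α=60°
  direction (0.5000, 0.8660); cell (4,4); t to first gridline: x 0.3400, y 0.6004 (then +2.0000 / +1.1547)
    (5,4) via x @ 0.3400
    (5,5) via y @ 0.6004  # hit
  → r_2 = 0.6004
beam 3: φ=90°, α=150°
  direction (-0.8660, 0.5000); cell (4,4); t to first gridline: x 0.9584, y 1.0400 (then +1.1547 / +2.0000)
    (3,4) via x @ 0.9584  # hit
  → r_3 = 0.9584

ranges = [3.6604, 0.6004, 0.9584]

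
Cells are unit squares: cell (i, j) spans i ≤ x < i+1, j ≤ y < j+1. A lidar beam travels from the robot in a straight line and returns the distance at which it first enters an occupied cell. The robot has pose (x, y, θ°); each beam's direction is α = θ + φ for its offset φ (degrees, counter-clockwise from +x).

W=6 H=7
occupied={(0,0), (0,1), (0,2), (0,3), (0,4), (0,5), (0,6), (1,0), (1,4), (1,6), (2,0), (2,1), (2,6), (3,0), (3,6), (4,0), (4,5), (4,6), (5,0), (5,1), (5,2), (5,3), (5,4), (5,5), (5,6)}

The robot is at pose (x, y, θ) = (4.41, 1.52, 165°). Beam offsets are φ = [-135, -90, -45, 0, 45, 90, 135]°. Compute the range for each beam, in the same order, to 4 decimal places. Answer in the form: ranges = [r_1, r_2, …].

ranges = [0.6813, 2.2796, 5.1731, 1.4597, 1.0400, 0.5383, 0.6004]

beam 1: φ=-135°, α=30°
  d=(0.8660,0.5000)  start (4,1)  tX=0.6813 tY=0.9600  stride 1/|dx|=1.1547 1/|dy|=2.0000
    cross x-line → (5,1), t=0.6813 (wall)
  → r_1 = 0.6813
beam 2: φ=-90°, α=75°
  d=(0.2588,0.9659)  start (4,1)  tX=2.2796 tY=0.4969  stride 1/|dx|=3.8637 1/|dy|=1.0353
    cross y-line → (4,2), t=0.4969
    cross y-line → (4,3), t=1.5322
    cross x-line → (5,3), t=2.2796 (wall)
  → r_2 = 2.2796
beam 3: φ=-45°, α=120°
  d=(-0.5000,0.8660)  start (4,1)  tX=0.8200 tY=0.5543  stride 1/|dx|=2.0000 1/|dy|=1.1547
    cross y-line → (4,2), t=0.5543
    cross x-line → (3,2), t=0.8200
    cross y-line → (3,3), t=1.7090
    cross x-line → (2,3), t=2.8200
    cross y-line → (2,4), t=2.8637
    cross y-line → (2,5), t=4.0184
    cross x-line → (1,5), t=4.8200
    cross y-line → (1,6), t=5.1731 (wall)
  → r_3 = 5.1731
beam 4: φ=0°, α=165°
  d=(-0.9659,0.2588)  start (4,1)  tX=0.4245 tY=1.8546  stride 1/|dx|=1.0353 1/|dy|=3.8637
    cross x-line → (3,1), t=0.4245
    cross x-line → (2,1), t=1.4597 (wall)
  → r_4 = 1.4597
beam 5: φ=45°, α=210°
  d=(-0.8660,-0.5000)  start (4,1)  tX=0.4734 tY=1.0400  stride 1/|dx|=1.1547 1/|dy|=2.0000
    cross x-line → (3,1), t=0.4734
    cross y-line → (3,0), t=1.0400 (wall)
  → r_5 = 1.0400
beam 6: φ=90°, α=255°
  d=(-0.2588,-0.9659)  start (4,1)  tX=1.5841 tY=0.5383  stride 1/|dx|=3.8637 1/|dy|=1.0353
    cross y-line → (4,0), t=0.5383 (wall)
  → r_6 = 0.5383
beam 7: φ=135°, α=300°
  d=(0.5000,-0.8660)  start (4,1)  tX=1.1800 tY=0.6004  stride 1/|dx|=2.0000 1/|dy|=1.1547
    cross y-line → (4,0), t=0.6004 (wall)
  → r_7 = 0.6004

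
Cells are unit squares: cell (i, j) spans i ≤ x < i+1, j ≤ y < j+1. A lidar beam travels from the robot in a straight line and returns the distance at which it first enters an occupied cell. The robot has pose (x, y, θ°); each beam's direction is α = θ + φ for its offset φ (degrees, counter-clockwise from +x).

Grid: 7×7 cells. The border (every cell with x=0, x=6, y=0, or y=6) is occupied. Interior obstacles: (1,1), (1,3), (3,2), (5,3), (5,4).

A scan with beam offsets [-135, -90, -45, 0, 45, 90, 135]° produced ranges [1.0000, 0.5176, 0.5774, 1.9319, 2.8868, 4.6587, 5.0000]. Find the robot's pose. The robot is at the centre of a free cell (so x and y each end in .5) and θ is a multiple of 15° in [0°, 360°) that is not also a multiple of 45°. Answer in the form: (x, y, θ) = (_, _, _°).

Enumerate (i+0.5, j+0.5, θ) over the 20 free cells and 16 admissible headings. For each, cast all 7 beams and compare to the given ranges.
  (4.5, 3.5, 165°): beam 1 = 0.5774 ≠ 1.0000 ✗
  (3.5, 4.5, 60°): beam 1 = 1.5529 ≠ 1.0000 ✗
  (3.5, 1.5, 30°): beam 1 = 0.5176 ≠ 1.0000 ✗
  (2.5, 1.5, 345°): beam 1 = 0.5774 ≠ 1.0000 ✗
  (1.5, 5.5, 300°): beam 1 = 0.5176 ≠ 1.0000 ✗
  …
  (3.5, 5.5, 165°): r_1=1.0000, r_2=0.5176, r_3=0.5774, r_4=1.9319, r_5=2.8868, r_6=4.6587, r_7=5.0000 — all match ✓
Only this pose fits every beam.

(x, y, θ) = (3.5, 5.5, 165°)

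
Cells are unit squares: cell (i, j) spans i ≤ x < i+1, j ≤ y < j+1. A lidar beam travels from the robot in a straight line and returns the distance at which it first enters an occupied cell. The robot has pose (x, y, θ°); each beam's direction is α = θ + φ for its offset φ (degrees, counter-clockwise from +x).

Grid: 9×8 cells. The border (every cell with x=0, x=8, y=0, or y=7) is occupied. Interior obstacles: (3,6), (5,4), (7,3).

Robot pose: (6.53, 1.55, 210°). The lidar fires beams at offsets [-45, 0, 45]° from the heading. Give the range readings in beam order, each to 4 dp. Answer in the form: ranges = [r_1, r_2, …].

ranges = [5.7251, 1.1000, 0.5694]

beam 1: φ=-45°, α=165°
  direction (-0.9659, 0.2588); cell (6,1); t to first gridline: x 0.5487, y 1.7387 (then +1.0353 / +3.8637)
    (5,1) via x @ 0.5487
    (4,1) via x @ 1.5840
    (4,2) via y @ 1.7387
    (3,2) via x @ 2.6192
    (2,2) via x @ 3.6545
    (1,2) via x @ 4.6898
    (1,3) via y @ 5.6024
    (0,3) via x @ 5.7251  # hit
  → r_1 = 5.7251
beam 2: φ=0°, α=210°
  direction (-0.8660, -0.5000); cell (6,1); t to first gridline: x 0.6120, y 1.1000 (then +1.1547 / +2.0000)
    (5,1) via x @ 0.6120
    (5,0) via y @ 1.1000  # hit
  → r_2 = 1.1000
beam 3: φ=45°, α=255°
  direction (-0.2588, -0.9659); cell (6,1); t to first gridline: x 2.0478, y 0.5694 (then +3.8637 / +1.0353)
    (6,0) via y @ 0.5694  # hit
  → r_3 = 0.5694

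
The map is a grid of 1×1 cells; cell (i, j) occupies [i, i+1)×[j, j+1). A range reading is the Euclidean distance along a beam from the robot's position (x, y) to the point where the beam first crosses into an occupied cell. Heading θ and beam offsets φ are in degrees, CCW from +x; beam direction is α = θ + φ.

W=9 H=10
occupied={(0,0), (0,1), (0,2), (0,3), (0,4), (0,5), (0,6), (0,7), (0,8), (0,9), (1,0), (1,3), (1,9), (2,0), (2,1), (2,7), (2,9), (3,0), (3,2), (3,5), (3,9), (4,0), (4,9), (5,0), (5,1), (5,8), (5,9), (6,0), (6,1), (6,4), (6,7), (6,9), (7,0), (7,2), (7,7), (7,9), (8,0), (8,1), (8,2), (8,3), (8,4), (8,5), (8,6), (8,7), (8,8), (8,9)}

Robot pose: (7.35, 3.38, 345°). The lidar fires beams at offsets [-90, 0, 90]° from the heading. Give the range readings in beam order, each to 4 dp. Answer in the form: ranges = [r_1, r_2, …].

ranges = [0.3934, 0.6729, 2.5114]

beam 1: φ=-90°, α=255°
  dir = (cos 255°, sin 255°) = (-0.2588, -0.9659); from cell (7,3)
  next x-line at t=1.3523, next y-line at t=0.3934; Δt_x=3.8637, Δt_y=1.0353
    y: enter (7,2) at t=0.3934 ← occupied
  → r_1 = 0.3934
beam 2: φ=0°, α=345°
  dir = (cos 345°, sin 345°) = (0.9659, -0.2588); from cell (7,3)
  next x-line at t=0.6729, next y-line at t=1.4682; Δt_x=1.0353, Δt_y=3.8637
    x: enter (8,3) at t=0.6729 ← occupied
  → r_2 = 0.6729
beam 3: φ=90°, α=75°
  dir = (cos 75°, sin 75°) = (0.2588, 0.9659); from cell (7,3)
  next x-line at t=2.5114, next y-line at t=0.6419; Δt_x=3.8637, Δt_y=1.0353
    y: enter (7,4) at t=0.6419
    y: enter (7,5) at t=1.6771
    x: enter (8,5) at t=2.5114 ← occupied
  → r_3 = 2.5114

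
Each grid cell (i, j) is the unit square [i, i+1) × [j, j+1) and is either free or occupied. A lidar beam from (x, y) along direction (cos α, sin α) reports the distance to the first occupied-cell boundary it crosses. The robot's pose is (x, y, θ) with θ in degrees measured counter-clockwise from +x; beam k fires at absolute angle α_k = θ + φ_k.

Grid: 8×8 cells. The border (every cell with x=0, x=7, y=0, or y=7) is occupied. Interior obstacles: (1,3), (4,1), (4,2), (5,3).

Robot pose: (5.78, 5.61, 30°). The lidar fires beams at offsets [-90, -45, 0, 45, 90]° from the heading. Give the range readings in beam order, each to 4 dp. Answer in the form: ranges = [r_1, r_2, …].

beam 1: φ=-90°, α=300°
  cosα=0.5000 sinα=-0.8660 | (5,5) | tMaxX 0.4400 tMaxY 0.7044 | tΔX 2.0000 tΔY 1.1547
    t=0.4400 [x] (6,5)
    t=0.7044 [y] (6,4)
    t=1.8591 [y] (6,3)
    t=2.4400 [x] (7,3) — stop
  → r_1 = 2.4400
beam 2: φ=-45°, α=345°
  cosα=0.9659 sinα=-0.2588 | (5,5) | tMaxX 0.2278 tMaxY 2.3569 | tΔX 1.0353 tΔY 3.8637
    t=0.2278 [x] (6,5)
    t=1.2630 [x] (7,5) — stop
  → r_2 = 1.2630
beam 3: φ=0°, α=30°
  cosα=0.8660 sinα=0.5000 | (5,5) | tMaxX 0.2540 tMaxY 0.7800 | tΔX 1.1547 tΔY 2.0000
    t=0.2540 [x] (6,5)
    t=0.7800 [y] (6,6)
    t=1.4087 [x] (7,6) — stop
  → r_3 = 1.4087
beam 4: φ=45°, α=75°
  cosα=0.2588 sinα=0.9659 | (5,5) | tMaxX 0.8500 tMaxY 0.4038 | tΔX 3.8637 tΔY 1.0353
    t=0.4038 [y] (5,6)
    t=0.8500 [x] (6,6)
    t=1.4390 [y] (6,7) — stop
  → r_4 = 1.4390
beam 5: φ=90°, α=120°
  cosα=-0.5000 sinα=0.8660 | (5,5) | tMaxX 1.5600 tMaxY 0.4503 | tΔX 2.0000 tΔY 1.1547
    t=0.4503 [y] (5,6)
    t=1.5600 [x] (4,6)
    t=1.6050 [y] (4,7) — stop
  → r_5 = 1.6050

ranges = [2.4400, 1.2630, 1.4087, 1.4390, 1.6050]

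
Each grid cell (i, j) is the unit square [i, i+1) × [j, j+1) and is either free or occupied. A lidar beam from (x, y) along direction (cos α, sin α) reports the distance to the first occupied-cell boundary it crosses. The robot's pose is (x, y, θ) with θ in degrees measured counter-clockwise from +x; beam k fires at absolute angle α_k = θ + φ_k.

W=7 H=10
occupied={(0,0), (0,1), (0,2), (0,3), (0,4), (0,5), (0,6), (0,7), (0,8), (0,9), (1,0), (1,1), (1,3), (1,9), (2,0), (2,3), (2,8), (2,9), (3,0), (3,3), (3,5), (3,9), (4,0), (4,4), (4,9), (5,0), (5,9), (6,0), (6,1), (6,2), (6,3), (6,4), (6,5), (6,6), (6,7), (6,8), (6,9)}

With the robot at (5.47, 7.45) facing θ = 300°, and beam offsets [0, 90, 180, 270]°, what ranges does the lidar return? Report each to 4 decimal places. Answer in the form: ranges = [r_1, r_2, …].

ranges = [1.0600, 0.6120, 1.7898, 5.1615]

beam 1: φ=0°, α=300°
  dir = (cos 300°, sin 300°) = (0.5000, -0.8660); from cell (5,7)
  next x-line at t=1.0600, next y-line at t=0.5196; Δt_x=2.0000, Δt_y=1.1547
    y: enter (5,6) at t=0.5196
    x: enter (6,6) at t=1.0600 ← occupied
  → r_1 = 1.0600
beam 2: φ=90°, α=30°
  dir = (cos 30°, sin 30°) = (0.8660, 0.5000); from cell (5,7)
  next x-line at t=0.6120, next y-line at t=1.1000; Δt_x=1.1547, Δt_y=2.0000
    x: enter (6,7) at t=0.6120 ← occupied
  → r_2 = 0.6120
beam 3: φ=180°, α=120°
  dir = (cos 120°, sin 120°) = (-0.5000, 0.8660); from cell (5,7)
  next x-line at t=0.9400, next y-line at t=0.6351; Δt_x=2.0000, Δt_y=1.1547
    y: enter (5,8) at t=0.6351
    x: enter (4,8) at t=0.9400
    y: enter (4,9) at t=1.7898 ← occupied
  → r_3 = 1.7898
beam 4: φ=270°, α=210°
  dir = (cos 210°, sin 210°) = (-0.8660, -0.5000); from cell (5,7)
  next x-line at t=0.5427, next y-line at t=0.9000; Δt_x=1.1547, Δt_y=2.0000
    x: enter (4,7) at t=0.5427
    y: enter (4,6) at t=0.9000
    x: enter (3,6) at t=1.6974
    x: enter (2,6) at t=2.8521
    y: enter (2,5) at t=2.9000
    x: enter (1,5) at t=4.0068
    y: enter (1,4) at t=4.9000
    x: enter (0,4) at t=5.1615 ← occupied
  → r_4 = 5.1615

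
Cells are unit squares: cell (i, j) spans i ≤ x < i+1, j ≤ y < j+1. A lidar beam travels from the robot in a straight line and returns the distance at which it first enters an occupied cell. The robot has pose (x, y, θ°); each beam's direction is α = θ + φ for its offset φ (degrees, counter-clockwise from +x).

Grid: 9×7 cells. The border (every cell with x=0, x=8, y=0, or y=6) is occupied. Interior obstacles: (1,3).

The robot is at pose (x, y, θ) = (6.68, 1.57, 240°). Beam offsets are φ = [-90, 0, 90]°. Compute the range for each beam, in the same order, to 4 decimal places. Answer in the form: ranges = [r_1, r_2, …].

beam 1: φ=-90°, α=150°
  direction (-0.8660, 0.5000); cell (6,1); t to first gridline: x 0.7852, y 0.8600 (then +1.1547 / +2.0000)
    (5,1) via x @ 0.7852
    (5,2) via y @ 0.8600
    (4,2) via x @ 1.9399
    (4,3) via y @ 2.8600
    (3,3) via x @ 3.0946
    (2,3) via x @ 4.2493
    (2,4) via y @ 4.8600
    (1,4) via x @ 5.4040
    (0,4) via x @ 6.5587  # hit
  → r_1 = 6.5587
beam 2: φ=0°, α=240°
  direction (-0.5000, -0.8660); cell (6,1); t to first gridline: x 1.3600, y 0.6582 (then +2.0000 / +1.1547)
    (6,0) via y @ 0.6582  # hit
  → r_2 = 0.6582
beam 3: φ=90°, α=330°
  direction (0.8660, -0.5000); cell (6,1); t to first gridline: x 0.3695, y 1.1400 (then +1.1547 / +2.0000)
    (7,1) via x @ 0.3695
    (7,0) via y @ 1.1400  # hit
  → r_3 = 1.1400

ranges = [6.5587, 0.6582, 1.1400]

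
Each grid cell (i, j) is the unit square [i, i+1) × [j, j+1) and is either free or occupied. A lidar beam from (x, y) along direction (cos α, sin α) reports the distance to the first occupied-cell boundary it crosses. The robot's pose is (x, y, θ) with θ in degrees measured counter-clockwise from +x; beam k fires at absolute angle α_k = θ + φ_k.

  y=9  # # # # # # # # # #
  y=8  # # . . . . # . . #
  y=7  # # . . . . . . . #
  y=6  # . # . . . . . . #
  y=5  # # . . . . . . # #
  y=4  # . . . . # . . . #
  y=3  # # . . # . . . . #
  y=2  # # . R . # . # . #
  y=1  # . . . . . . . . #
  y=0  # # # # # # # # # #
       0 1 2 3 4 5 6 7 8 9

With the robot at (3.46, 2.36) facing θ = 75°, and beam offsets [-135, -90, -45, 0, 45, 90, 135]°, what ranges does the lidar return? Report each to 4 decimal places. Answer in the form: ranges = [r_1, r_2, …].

ranges = [1.5704, 5.2546, 1.2800, 6.8742, 3.0484, 1.5115, 2.7200]

beam 1: φ=-135°, α=300°
  cosα=0.5000 sinα=-0.8660 | (3,2) | tMaxX 1.0800 tMaxY 0.4157 | tΔX 2.0000 tΔY 1.1547
    t=0.4157 [y] (3,1)
    t=1.0800 [x] (4,1)
    t=1.5704 [y] (4,0) — stop
  → r_1 = 1.5704
beam 2: φ=-90°, α=345°
  cosα=0.9659 sinα=-0.2588 | (3,2) | tMaxX 0.5590 tMaxY 1.3909 | tΔX 1.0353 tΔY 3.8637
    t=0.5590 [x] (4,2)
    t=1.3909 [y] (4,1)
    t=1.5943 [x] (5,1)
    t=2.6296 [x] (6,1)
    t=3.6649 [x] (7,1)
    t=4.7002 [x] (8,1)
    t=5.2546 [y] (8,0) — stop
  → r_2 = 5.2546
beam 3: φ=-45°, α=30°
  cosα=0.8660 sinα=0.5000 | (3,2) | tMaxX 0.6235 tMaxY 1.2800 | tΔX 1.1547 tΔY 2.0000
    t=0.6235 [x] (4,2)
    t=1.2800 [y] (4,3) — stop
  → r_3 = 1.2800
beam 4: φ=0°, α=75°
  cosα=0.2588 sinα=0.9659 | (3,2) | tMaxX 2.0864 tMaxY 0.6626 | tΔX 3.8637 tΔY 1.0353
    t=0.6626 [y] (3,3)
    t=1.6979 [y] (3,4)
    t=2.0864 [x] (4,4)
    t=2.7331 [y] (4,5)
    t=3.7684 [y] (4,6)
    t=4.8037 [y] (4,7)
    t=5.8390 [y] (4,8)
    t=5.9501 [x] (5,8)
    t=6.8742 [y] (5,9) — stop
  → r_4 = 6.8742
beam 5: φ=45°, α=120°
  cosα=-0.5000 sinα=0.8660 | (3,2) | tMaxX 0.9200 tMaxY 0.7390 | tΔX 2.0000 tΔY 1.1547
    t=0.7390 [y] (3,3)
    t=0.9200 [x] (2,3)
    t=1.8937 [y] (2,4)
    t=2.9200 [x] (1,4)
    t=3.0484 [y] (1,5) — stop
  → r_5 = 3.0484
beam 6: φ=90°, α=165°
  cosα=-0.9659 sinα=0.2588 | (3,2) | tMaxX 0.4762 tMaxY 2.4728 | tΔX 1.0353 tΔY 3.8637
    t=0.4762 [x] (2,2)
    t=1.5115 [x] (1,2) — stop
  → r_6 = 1.5115
beam 7: φ=135°, α=210°
  cosα=-0.8660 sinα=-0.5000 | (3,2) | tMaxX 0.5312 tMaxY 0.7200 | tΔX 1.1547 tΔY 2.0000
    t=0.5312 [x] (2,2)
    t=0.7200 [y] (2,1)
    t=1.6859 [x] (1,1)
    t=2.7200 [y] (1,0) — stop
  → r_7 = 2.7200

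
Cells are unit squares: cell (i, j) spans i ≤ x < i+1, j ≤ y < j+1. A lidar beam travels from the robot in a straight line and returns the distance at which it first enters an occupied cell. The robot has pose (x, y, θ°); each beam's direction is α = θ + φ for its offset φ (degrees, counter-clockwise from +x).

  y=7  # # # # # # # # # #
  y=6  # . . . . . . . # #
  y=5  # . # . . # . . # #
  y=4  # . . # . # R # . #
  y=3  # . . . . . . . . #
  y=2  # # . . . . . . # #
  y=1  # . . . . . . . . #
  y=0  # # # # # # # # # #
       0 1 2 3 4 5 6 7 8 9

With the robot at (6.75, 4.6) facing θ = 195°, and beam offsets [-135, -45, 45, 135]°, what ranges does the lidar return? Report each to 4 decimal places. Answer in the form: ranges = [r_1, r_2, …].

beam 1: φ=-135°, α=60°
  cosα=0.5000 sinα=0.8660 | (6,4) | tMaxX 0.5000 tMaxY 0.4619 | tΔX 2.0000 tΔY 1.1547
    t=0.4619 [y] (6,5)
    t=0.5000 [x] (7,5)
    t=1.6166 [y] (7,6)
    t=2.5000 [x] (8,6) — stop
  → r_1 = 2.5000
beam 2: φ=-45°, α=150°
  cosα=-0.8660 sinα=0.5000 | (6,4) | tMaxX 0.8660 tMaxY 0.8000 | tΔX 1.1547 tΔY 2.0000
    t=0.8000 [y] (6,5)
    t=0.8660 [x] (5,5) — stop
  → r_2 = 0.8660
beam 3: φ=45°, α=240°
  cosα=-0.5000 sinα=-0.8660 | (6,4) | tMaxX 1.5000 tMaxY 0.6928 | tΔX 2.0000 tΔY 1.1547
    t=0.6928 [y] (6,3)
    t=1.5000 [x] (5,3)
    t=1.8475 [y] (5,2)
    t=3.0022 [y] (5,1)
    t=3.5000 [x] (4,1)
    t=4.1569 [y] (4,0) — stop
  → r_3 = 4.1569
beam 4: φ=135°, α=330°
  cosα=0.8660 sinα=-0.5000 | (6,4) | tMaxX 0.2887 tMaxY 1.2000 | tΔX 1.1547 tΔY 2.0000
    t=0.2887 [x] (7,4) — stop
  → r_4 = 0.2887

ranges = [2.5000, 0.8660, 4.1569, 0.2887]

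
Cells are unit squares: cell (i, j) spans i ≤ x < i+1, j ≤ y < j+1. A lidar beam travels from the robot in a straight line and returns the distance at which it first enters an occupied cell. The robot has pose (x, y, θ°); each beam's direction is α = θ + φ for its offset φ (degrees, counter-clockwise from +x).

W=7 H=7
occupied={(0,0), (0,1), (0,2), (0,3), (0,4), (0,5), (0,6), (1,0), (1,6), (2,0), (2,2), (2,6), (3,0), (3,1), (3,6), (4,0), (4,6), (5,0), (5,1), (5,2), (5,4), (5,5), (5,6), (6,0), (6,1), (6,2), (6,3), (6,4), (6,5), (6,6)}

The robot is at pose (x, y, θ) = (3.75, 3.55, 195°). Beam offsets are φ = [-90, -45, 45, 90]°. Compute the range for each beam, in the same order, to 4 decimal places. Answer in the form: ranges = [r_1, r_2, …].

ranges = [2.5364, 3.1754, 1.5000, 2.6400]

beam 1: φ=-90°, α=105°
  cosα=-0.2588 sinα=0.9659 | (3,3) | tMaxX 2.8978 tMaxY 0.4659 | tΔX 3.8637 tΔY 1.0353
    t=0.4659 [y] (3,4)
    t=1.5012 [y] (3,5)
    t=2.5364 [y] (3,6) — stop
  → r_1 = 2.5364
beam 2: φ=-45°, α=150°
  cosα=-0.8660 sinα=0.5000 | (3,3) | tMaxX 0.8660 tMaxY 0.9000 | tΔX 1.1547 tΔY 2.0000
    t=0.8660 [x] (2,3)
    t=0.9000 [y] (2,4)
    t=2.0207 [x] (1,4)
    t=2.9000 [y] (1,5)
    t=3.1754 [x] (0,5) — stop
  → r_2 = 3.1754
beam 3: φ=45°, α=240°
  cosα=-0.5000 sinα=-0.8660 | (3,3) | tMaxX 1.5000 tMaxY 0.6351 | tΔX 2.0000 tΔY 1.1547
    t=0.6351 [y] (3,2)
    t=1.5000 [x] (2,2) — stop
  → r_3 = 1.5000
beam 4: φ=90°, α=285°
  cosα=0.2588 sinα=-0.9659 | (3,3) | tMaxX 0.9659 tMaxY 0.5694 | tΔX 3.8637 tΔY 1.0353
    t=0.5694 [y] (3,2)
    t=0.9659 [x] (4,2)
    t=1.6047 [y] (4,1)
    t=2.6400 [y] (4,0) — stop
  → r_4 = 2.6400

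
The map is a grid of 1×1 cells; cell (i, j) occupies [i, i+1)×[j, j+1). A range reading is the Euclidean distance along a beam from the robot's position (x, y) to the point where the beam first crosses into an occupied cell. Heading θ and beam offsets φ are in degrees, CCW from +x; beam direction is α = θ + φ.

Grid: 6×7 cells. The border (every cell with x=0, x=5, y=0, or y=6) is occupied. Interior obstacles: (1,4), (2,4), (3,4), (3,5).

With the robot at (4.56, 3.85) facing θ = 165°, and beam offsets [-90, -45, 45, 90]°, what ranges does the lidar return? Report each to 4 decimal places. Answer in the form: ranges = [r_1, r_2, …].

beam 1: φ=-90°, α=75°
  d=(0.2588,0.9659)  start (4,3)  tX=1.7000 tY=0.1553  stride 1/|dx|=3.8637 1/|dy|=1.0353
    cross y-line → (4,4), t=0.1553
    cross y-line → (4,5), t=1.1906
    cross x-line → (5,5), t=1.7000 (wall)
  → r_1 = 1.7000
beam 2: φ=-45°, α=120°
  d=(-0.5000,0.8660)  start (4,3)  tX=1.1200 tY=0.1732  stride 1/|dx|=2.0000 1/|dy|=1.1547
    cross y-line → (4,4), t=0.1732
    cross x-line → (3,4), t=1.1200 (wall)
  → r_2 = 1.1200
beam 3: φ=45°, α=210°
  d=(-0.8660,-0.5000)  start (4,3)  tX=0.6466 tY=1.7000  stride 1/|dx|=1.1547 1/|dy|=2.0000
    cross x-line → (3,3), t=0.6466
    cross y-line → (3,2), t=1.7000
    cross x-line → (2,2), t=1.8013
    cross x-line → (1,2), t=2.9560
    cross y-line → (1,1), t=3.7000
    cross x-line → (0,1), t=4.1107 (wall)
  → r_3 = 4.1107
beam 4: φ=90°, α=255°
  d=(-0.2588,-0.9659)  start (4,3)  tX=2.1637 tY=0.8800  stride 1/|dx|=3.8637 1/|dy|=1.0353
    cross y-line → (4,2), t=0.8800
    cross y-line → (4,1), t=1.9153
    cross x-line → (3,1), t=2.1637
    cross y-line → (3,0), t=2.9505 (wall)
  → r_4 = 2.9505

ranges = [1.7000, 1.1200, 4.1107, 2.9505]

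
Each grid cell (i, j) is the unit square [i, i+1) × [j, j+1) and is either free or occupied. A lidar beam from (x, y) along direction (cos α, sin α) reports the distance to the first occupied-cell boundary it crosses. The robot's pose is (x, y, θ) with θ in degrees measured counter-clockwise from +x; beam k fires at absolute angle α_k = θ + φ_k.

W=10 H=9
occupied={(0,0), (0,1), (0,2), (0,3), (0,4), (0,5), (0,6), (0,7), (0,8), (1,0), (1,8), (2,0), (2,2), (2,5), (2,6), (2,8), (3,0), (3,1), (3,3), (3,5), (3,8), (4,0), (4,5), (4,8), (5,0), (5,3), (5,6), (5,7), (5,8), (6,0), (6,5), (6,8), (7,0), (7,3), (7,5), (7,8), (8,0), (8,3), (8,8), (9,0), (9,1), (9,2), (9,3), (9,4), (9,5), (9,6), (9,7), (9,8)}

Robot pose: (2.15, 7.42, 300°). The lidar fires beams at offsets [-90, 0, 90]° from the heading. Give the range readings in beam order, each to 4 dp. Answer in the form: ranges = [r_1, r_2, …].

ranges = [1.3279, 0.4850, 1.1600]

beam 1: φ=-90°, α=210°
  dir = (cos 210°, sin 210°) = (-0.8660, -0.5000); from cell (2,7)
  next x-line at t=0.1732, next y-line at t=0.8400; Δt_x=1.1547, Δt_y=2.0000
    x: enter (1,7) at t=0.1732
    y: enter (1,6) at t=0.8400
    x: enter (0,6) at t=1.3279 ← occupied
  → r_1 = 1.3279
beam 2: φ=0°, α=300°
  dir = (cos 300°, sin 300°) = (0.5000, -0.8660); from cell (2,7)
  next x-line at t=1.7000, next y-line at t=0.4850; Δt_x=2.0000, Δt_y=1.1547
    y: enter (2,6) at t=0.4850 ← occupied
  → r_2 = 0.4850
beam 3: φ=90°, α=30°
  dir = (cos 30°, sin 30°) = (0.8660, 0.5000); from cell (2,7)
  next x-line at t=0.9815, next y-line at t=1.1600; Δt_x=1.1547, Δt_y=2.0000
    x: enter (3,7) at t=0.9815
    y: enter (3,8) at t=1.1600 ← occupied
  → r_3 = 1.1600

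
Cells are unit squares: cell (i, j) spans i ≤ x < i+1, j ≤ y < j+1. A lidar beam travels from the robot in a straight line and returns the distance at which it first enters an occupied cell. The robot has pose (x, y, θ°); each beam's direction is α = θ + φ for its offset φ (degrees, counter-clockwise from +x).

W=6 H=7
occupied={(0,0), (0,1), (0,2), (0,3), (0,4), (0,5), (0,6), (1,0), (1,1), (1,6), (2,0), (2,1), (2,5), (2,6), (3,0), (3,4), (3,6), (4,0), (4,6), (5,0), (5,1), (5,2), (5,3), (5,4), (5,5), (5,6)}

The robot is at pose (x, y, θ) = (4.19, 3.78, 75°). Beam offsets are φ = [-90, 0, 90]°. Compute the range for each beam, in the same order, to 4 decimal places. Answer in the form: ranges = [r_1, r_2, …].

ranges = [0.8386, 2.2983, 0.8500]

beam 1: φ=-90°, α=345°
  direction (0.9659, -0.2588); cell (4,3); t to first gridline: x 0.8386, y 3.0137 (then +1.0353 / +3.8637)
    (5,3) via x @ 0.8386  # hit
  → r_1 = 0.8386
beam 2: φ=0°, α=75°
  direction (0.2588, 0.9659); cell (4,3); t to first gridline: x 3.1296, y 0.2278 (then +3.8637 / +1.0353)
    (4,4) via y @ 0.2278
    (4,5) via y @ 1.2630
    (4,6) via y @ 2.2983  # hit
  → r_2 = 2.2983
beam 3: φ=90°, α=165°
  direction (-0.9659, 0.2588); cell (4,3); t to first gridline: x 0.1967, y 0.8500 (then +1.0353 / +3.8637)
    (3,3) via x @ 0.1967
    (3,4) via y @ 0.8500  # hit
  → r_3 = 0.8500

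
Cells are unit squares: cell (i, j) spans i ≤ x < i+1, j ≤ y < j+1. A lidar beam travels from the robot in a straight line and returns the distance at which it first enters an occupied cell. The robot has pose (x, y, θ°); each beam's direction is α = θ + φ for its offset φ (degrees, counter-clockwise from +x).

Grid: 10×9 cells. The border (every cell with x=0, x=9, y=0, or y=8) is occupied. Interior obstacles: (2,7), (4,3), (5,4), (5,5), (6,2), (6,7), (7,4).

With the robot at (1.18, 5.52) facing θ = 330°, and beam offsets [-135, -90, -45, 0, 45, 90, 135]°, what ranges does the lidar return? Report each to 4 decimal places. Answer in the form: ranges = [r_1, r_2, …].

beam 1: φ=-135°, α=195°
  cosα=-0.9659 sinα=-0.2588 | (1,5) | tMaxX 0.1863 tMaxY 2.0091 | tΔX 1.0353 tΔY 3.8637
    t=0.1863 [x] (0,5) — stop
  → r_1 = 0.1863
beam 2: φ=-90°, α=240°
  cosα=-0.5000 sinα=-0.8660 | (1,5) | tMaxX 0.3600 tMaxY 0.6004 | tΔX 2.0000 tΔY 1.1547
    t=0.3600 [x] (0,5) — stop
  → r_2 = 0.3600
beam 3: φ=-45°, α=285°
  cosα=0.2588 sinα=-0.9659 | (1,5) | tMaxX 3.1682 tMaxY 0.5383 | tΔX 3.8637 tΔY 1.0353
    t=0.5383 [y] (1,4)
    t=1.5736 [y] (1,3)
    t=2.6089 [y] (1,2)
    t=3.1682 [x] (2,2)
    t=3.6442 [y] (2,1)
    t=4.6794 [y] (2,0) — stop
  → r_3 = 4.6794
beam 4: φ=0°, α=330°
  cosα=0.8660 sinα=-0.5000 | (1,5) | tMaxX 0.9469 tMaxY 1.0400 | tΔX 1.1547 tΔY 2.0000
    t=0.9469 [x] (2,5)
    t=1.0400 [y] (2,4)
    t=2.1016 [x] (3,4)
    t=3.0400 [y] (3,3)
    t=3.2563 [x] (4,3) — stop
  → r_4 = 3.2563
beam 5: φ=45°, α=15°
  cosα=0.9659 sinα=0.2588 | (1,5) | tMaxX 0.8489 tMaxY 1.8546 | tΔX 1.0353 tΔY 3.8637
    t=0.8489 [x] (2,5)
    t=1.8546 [y] (2,6)
    t=1.8842 [x] (3,6)
    t=2.9195 [x] (4,6)
    t=3.9548 [x] (5,6)
    t=4.9900 [x] (6,6)
    t=5.7183 [y] (6,7) — stop
  → r_5 = 5.7183
beam 6: φ=90°, α=60°
  cosα=0.5000 sinα=0.8660 | (1,5) | tMaxX 1.6400 tMaxY 0.5543 | tΔX 2.0000 tΔY 1.1547
    t=0.5543 [y] (1,6)
    t=1.6400 [x] (2,6)
    t=1.7090 [y] (2,7) — stop
  → r_6 = 1.7090
beam 7: φ=135°, α=105°
  cosα=-0.2588 sinα=0.9659 | (1,5) | tMaxX 0.6955 tMaxY 0.4969 | tΔX 3.8637 tΔY 1.0353
    t=0.4969 [y] (1,6)
    t=0.6955 [x] (0,6) — stop
  → r_7 = 0.6955

ranges = [0.1863, 0.3600, 4.6794, 3.2563, 5.7183, 1.7090, 0.6955]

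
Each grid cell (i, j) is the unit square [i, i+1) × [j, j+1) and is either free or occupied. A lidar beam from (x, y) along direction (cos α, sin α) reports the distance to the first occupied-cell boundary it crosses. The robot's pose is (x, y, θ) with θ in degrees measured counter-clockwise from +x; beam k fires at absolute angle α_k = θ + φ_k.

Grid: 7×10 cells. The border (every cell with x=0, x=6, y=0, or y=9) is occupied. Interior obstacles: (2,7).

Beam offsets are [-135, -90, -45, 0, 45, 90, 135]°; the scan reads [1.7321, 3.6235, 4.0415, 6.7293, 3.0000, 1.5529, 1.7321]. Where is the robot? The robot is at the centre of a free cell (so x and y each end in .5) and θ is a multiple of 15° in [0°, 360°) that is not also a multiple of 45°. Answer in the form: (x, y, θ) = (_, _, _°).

Enumerate (i+0.5, j+0.5, θ) over the 39 free cells and 16 admissible headings. For each, cast all 7 beams and compare to the given ranges.
  (4.5, 1.5, 345°): beam 1 = 1.0000 ≠ 1.7321 ✗
  (1.5, 3.5, 120°): beam 1 = 4.6587 ≠ 1.7321 ✗
  (4.5, 6.5, 240°): beam 1 = 2.5882 ≠ 1.7321 ✗
  (4.5, 6.5, 300°): beam 1 = 1.9319 ≠ 1.7321 ✗
  …
  (2.5, 2.5, 75°): r_1=1.7321, r_2=3.6235, r_3=4.0415, r_4=6.7293, r_5=3.0000, r_6=1.5529, r_7=1.7321 — all match ✓
Only this pose fits every beam.

(x, y, θ) = (2.5, 2.5, 75°)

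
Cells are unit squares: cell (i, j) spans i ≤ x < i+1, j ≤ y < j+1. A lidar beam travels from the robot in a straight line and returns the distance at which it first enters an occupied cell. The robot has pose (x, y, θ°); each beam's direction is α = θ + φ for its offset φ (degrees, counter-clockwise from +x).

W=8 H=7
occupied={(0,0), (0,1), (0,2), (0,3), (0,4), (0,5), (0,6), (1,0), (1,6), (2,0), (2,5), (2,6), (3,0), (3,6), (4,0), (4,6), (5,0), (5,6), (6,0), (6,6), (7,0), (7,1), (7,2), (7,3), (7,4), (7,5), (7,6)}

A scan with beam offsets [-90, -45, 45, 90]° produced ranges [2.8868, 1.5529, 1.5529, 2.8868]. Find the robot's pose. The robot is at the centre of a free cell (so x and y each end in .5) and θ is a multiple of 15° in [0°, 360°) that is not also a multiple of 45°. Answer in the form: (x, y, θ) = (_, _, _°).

(x, y, θ) = (2.5, 3.5, 150°)

Candidates: 29 free-cell centres × 16 headings = 464 poses. Raycast each; keep the one whose scan matches to 4 dp.
  (1.5, 5.5, 120°): beam 1 = 0.5774 ≠ 2.8868 ✗
  (6.5, 2.5, 150°): beam 1 = 1.0000 ≠ 2.8868 ✗
  (6.5, 3.5, 255°): beam 1 = 5.6940 ≠ 2.8868 ✗
  (1.5, 4.5, 165°): beam 1 = 1.5529 ≠ 2.8868 ✗
  (2.5, 2.5, 255°): beam 1 = 1.5529 ≠ 2.8868 ✗
  …
  (2.5, 3.5, 150°): r_1=2.8868, r_2=1.5529, r_3=1.5529, r_4=2.8868 — all match ✓
Unique over the lattice → pose = (2.5, 3.5, 150°).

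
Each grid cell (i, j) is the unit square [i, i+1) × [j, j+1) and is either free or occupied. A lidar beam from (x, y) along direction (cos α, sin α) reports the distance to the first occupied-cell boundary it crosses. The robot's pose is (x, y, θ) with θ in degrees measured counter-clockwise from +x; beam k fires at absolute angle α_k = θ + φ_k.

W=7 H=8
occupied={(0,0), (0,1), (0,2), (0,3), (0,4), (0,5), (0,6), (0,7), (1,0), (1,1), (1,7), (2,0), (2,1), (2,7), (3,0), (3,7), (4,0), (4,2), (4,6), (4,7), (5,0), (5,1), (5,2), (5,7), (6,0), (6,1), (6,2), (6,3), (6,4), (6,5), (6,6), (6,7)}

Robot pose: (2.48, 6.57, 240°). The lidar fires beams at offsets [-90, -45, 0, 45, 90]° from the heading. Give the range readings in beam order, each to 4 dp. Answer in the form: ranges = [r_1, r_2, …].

beam 1: φ=-90°, α=150°
  dir = (cos 150°, sin 150°) = (-0.8660, 0.5000); from cell (2,6)
  next x-line at t=0.5543, next y-line at t=0.8600; Δt_x=1.1547, Δt_y=2.0000
    x: enter (1,6) at t=0.5543
    y: enter (1,7) at t=0.8600 ← occupied
  → r_1 = 0.8600
beam 2: φ=-45°, α=195°
  dir = (cos 195°, sin 195°) = (-0.9659, -0.2588); from cell (2,6)
  next x-line at t=0.4969, next y-line at t=2.2023; Δt_x=1.0353, Δt_y=3.8637
    x: enter (1,6) at t=0.4969
    x: enter (0,6) at t=1.5322 ← occupied
  → r_2 = 1.5322
beam 3: φ=0°, α=240°
  dir = (cos 240°, sin 240°) = (-0.5000, -0.8660); from cell (2,6)
  next x-line at t=0.9600, next y-line at t=0.6582; Δt_x=2.0000, Δt_y=1.1547
    y: enter (2,5) at t=0.6582
    x: enter (1,5) at t=0.9600
    y: enter (1,4) at t=1.8129
    x: enter (0,4) at t=2.9600 ← occupied
  → r_3 = 2.9600
beam 4: φ=45°, α=285°
  dir = (cos 285°, sin 285°) = (0.2588, -0.9659); from cell (2,6)
  next x-line at t=2.0091, next y-line at t=0.5901; Δt_x=3.8637, Δt_y=1.0353
    y: enter (2,5) at t=0.5901
    y: enter (2,4) at t=1.6254
    x: enter (3,4) at t=2.0091
    y: enter (3,3) at t=2.6607
    y: enter (3,2) at t=3.6959
    y: enter (3,1) at t=4.7312
    y: enter (3,0) at t=5.7665 ← occupied
  → r_4 = 5.7665
beam 5: φ=90°, α=330°
  dir = (cos 330°, sin 330°) = (0.8660, -0.5000); from cell (2,6)
  next x-line at t=0.6004, next y-line at t=1.1400; Δt_x=1.1547, Δt_y=2.0000
    x: enter (3,6) at t=0.6004
    y: enter (3,5) at t=1.1400
    x: enter (4,5) at t=1.7551
    x: enter (5,5) at t=2.9098
    y: enter (5,4) at t=3.1400
    x: enter (6,4) at t=4.0645 ← occupied
  → r_5 = 4.0645

ranges = [0.8600, 1.5322, 2.9600, 5.7665, 4.0645]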